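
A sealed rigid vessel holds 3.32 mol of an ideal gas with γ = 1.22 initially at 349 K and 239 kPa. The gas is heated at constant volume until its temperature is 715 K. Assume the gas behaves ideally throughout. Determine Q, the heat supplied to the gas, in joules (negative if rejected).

V₁ = nRT₁/P₁ = 3.32×8.314×349/239 = 40.3 L.
Isochoric: V stays 40.3 L; P/T = const ⇒ T₂ = 715 K, P₂ = 490 kPa.
W = 0 (no volume change).
ΔU = nCvΔT = 3.32×37.8×(715−349) = 45900 J.
Q = ΔU = 45900 J.

45900 J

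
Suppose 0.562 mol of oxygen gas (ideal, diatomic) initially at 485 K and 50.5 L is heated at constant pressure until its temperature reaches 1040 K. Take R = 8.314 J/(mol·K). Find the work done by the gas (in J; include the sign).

2590 J

P₁ = nRT₁/V₁ = 0.562×8.314×485/50.5 = 44.9 kPa.
Isobaric: P stays 44.9 kPa; V/T = const ⇒ T₂ = 1040 K, V₂ = 108 L.
W = PΔV = 44.9×(108−50.5) kPa·L = 2590 J.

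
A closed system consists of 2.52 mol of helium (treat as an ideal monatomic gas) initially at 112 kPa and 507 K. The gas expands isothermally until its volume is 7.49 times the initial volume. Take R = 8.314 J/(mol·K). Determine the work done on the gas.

V₁ = nRT₁/P₁ = 2.52×8.314×507/112 = 94.8 L.
Isothermal: T stays 507 K; PV = const ⇒ V₂ = 710 L, P₂ = 15.0 kPa.
W = nRT ln(V₂/V₁) = 2.52×8.314×507×ln(7.49) = 21400 J.
Work done on the gas = −W_by = -21400 J.

-21400 J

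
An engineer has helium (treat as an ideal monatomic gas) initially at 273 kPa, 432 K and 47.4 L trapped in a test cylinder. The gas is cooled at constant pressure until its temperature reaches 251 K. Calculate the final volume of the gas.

27.5 L

Isobaric: P stays 273 kPa; V/T = const ⇒ T₂ = 251 K, V₂ = 27.5 L.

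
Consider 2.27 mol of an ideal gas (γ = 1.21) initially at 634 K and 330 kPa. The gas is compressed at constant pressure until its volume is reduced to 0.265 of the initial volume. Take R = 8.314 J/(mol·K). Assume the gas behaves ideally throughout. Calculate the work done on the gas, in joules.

8790 J

V₁ = nRT₁/P₁ = 2.27×8.314×634/330 = 36.3 L.
Isobaric: P stays 330 kPa; V/T = const ⇒ T₂ = 168 K, V₂ = 9.61 L.
W = PΔV = 330×(9.61−36.3) kPa·L = -8790 J.
Work done on the gas = −W_by = 8790 J.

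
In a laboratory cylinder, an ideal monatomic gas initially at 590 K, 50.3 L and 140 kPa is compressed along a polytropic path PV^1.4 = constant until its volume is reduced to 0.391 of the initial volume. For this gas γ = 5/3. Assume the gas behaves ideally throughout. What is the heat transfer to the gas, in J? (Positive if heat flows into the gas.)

-3210 J

n = P₁V₁/(RT₁) = 140×50.3/(8.314×590) = 1.44 mol.
Polytropic n=1.4: T₂ = T₁(V₁/V₂)^(n−1) = 590×(2.56)^0.40 = 859 K; P₂ = P₁(V₁/V₂)^n = 521 kPa.
W = (P₁V₁−P₂V₂)/(n−1) = (140×50.3−521×19.7)/0.40 = -8030 J.
ΔU = nCvΔT = 1.44×12.5×(859−590) = 4820 J.
Q = ΔU + W = -3210 J.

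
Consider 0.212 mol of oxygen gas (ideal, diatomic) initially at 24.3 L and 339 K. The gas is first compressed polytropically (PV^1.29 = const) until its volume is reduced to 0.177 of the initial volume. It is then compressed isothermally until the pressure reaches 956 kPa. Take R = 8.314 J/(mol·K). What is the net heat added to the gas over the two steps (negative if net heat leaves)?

-1780 J

P₁ = nRT₁/V₁ = 0.212×8.314×339/24.3 = 24.6 kPa.
Step 1 — Polytropic n=1.29: T₂ = T₁(V₁/V₂)^(n−1) = 339×(5.65)^0.29 = 560 K; P₂ = P₁(V₁/V₂)^n = 230 kPa.
W = (P₁V₁−P₂V₂)/(n−1) = (24.6×24.3−230×4.30)/0.29 = -1340 J.
ΔU = nCvΔT = 0.212×20.8×(560−339) = 974 J.
Q = ΔU + W = -370 J.
State after step 1: P = 230 kPa, V = 4.30 L, T = 560 K.
Step 2 — Isothermal: T stays 560 K; PV = const ⇒ V₂ = 1.03 L, P₂ = 956 kPa.
ΔU = 0 (ideal gas, T constant).
W = nRT ln(V₂/V₁) = 0.212×8.314×560×ln(0.240) = -1410 J.
Q = ΔU + W = -1410 J.
Net over both steps: W = -2750 J, Q = -1780 J, ΔU = 974 J.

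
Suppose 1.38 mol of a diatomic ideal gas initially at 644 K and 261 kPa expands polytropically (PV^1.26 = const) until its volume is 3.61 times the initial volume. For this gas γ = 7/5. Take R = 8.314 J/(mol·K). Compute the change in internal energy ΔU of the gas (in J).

V₁ = nRT₁/P₁ = 1.38×8.314×644/261 = 28.3 L.
Polytropic n=1.26: T₂ = T₁(V₁/V₂)^(n−1) = 644×(0.277)^0.26 = 461 K; P₂ = P₁(V₁/V₂)^n = 51.8 kPa.
For an ideal gas ΔU = nCvΔT with Cv = (5/2)R = 20.8 J/(mol·K).
ΔU = 1.38×20.8×(461−644) = -5240 J.

-5240 J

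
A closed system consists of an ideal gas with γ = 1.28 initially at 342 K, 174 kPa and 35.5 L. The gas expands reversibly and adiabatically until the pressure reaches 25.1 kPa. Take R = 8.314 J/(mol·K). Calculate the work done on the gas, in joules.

n = P₁V₁/(RT₁) = 174×35.5/(8.314×342) = 2.17 mol.
Adiabatic: T₂/T₁ = (P₂/P₁)^((γ−1)/γ) ⇒ T₂ = 342×(0.144)^0.219 = 224 K; V₂ = 161 L.
ΔU = nCvΔT = 2.17×29.7×(224−342) = -7620 J.
Q = 0 for an adiabatic process, so W = −ΔU = 7620 J.
Work done on the gas = −W_by = -7620 J.

-7620 J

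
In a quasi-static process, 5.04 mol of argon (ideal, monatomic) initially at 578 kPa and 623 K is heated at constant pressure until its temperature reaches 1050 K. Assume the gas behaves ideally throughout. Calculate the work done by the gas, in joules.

V₁ = nRT₁/P₁ = 5.04×8.314×623/578 = 45.2 L.
Isobaric: P stays 578 kPa; V/T = const ⇒ T₂ = 1050 K, V₂ = 76.1 L.
W = PΔV = 578×(76.1−45.2) kPa·L = 17900 J.

17900 J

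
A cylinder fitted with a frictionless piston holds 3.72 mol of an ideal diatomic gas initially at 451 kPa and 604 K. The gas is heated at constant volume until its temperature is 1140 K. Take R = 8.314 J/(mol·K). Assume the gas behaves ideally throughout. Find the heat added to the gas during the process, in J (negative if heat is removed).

V₁ = nRT₁/P₁ = 3.72×8.314×604/451 = 41.4 L.
Isochoric: V stays 41.4 L; P/T = const ⇒ T₂ = 1140 K, P₂ = 851 kPa.
W = 0 (no volume change).
ΔU = nCvΔT = 3.72×20.8×(1140−604) = 41400 J.
Q = ΔU = 41400 J.

41400 J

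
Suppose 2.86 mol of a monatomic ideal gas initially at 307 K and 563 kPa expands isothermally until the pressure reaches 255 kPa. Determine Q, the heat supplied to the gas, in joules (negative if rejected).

V₁ = nRT₁/P₁ = 2.86×8.314×307/563 = 13.0 L.
Isothermal: T stays 307 K; PV = const ⇒ V₂ = 28.6 L, P₂ = 255 kPa.
ΔU = 0 (ideal gas, T constant).
W = nRT ln(V₂/V₁) = 2.86×8.314×307×ln(2.21) = 5780 J.
Q = ΔU + W = 5780 J.

5780 J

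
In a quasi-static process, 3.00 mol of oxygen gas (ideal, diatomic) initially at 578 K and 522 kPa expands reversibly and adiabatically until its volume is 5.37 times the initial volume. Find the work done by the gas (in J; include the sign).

V₁ = nRT₁/P₁ = 3.00×8.314×578/522 = 27.6 L.
Adiabatic: TV^(γ−1) = const ⇒ T₂ = 578×(0.186)^0.400 = 295 K; PV^γ = const ⇒ P₂ = 49.6 kPa.
ΔU = nCvΔT = 3.00×20.8×(295−578) = -17600 J.
Q = 0 for an adiabatic process, so W = −ΔU = 17600 J.

17600 J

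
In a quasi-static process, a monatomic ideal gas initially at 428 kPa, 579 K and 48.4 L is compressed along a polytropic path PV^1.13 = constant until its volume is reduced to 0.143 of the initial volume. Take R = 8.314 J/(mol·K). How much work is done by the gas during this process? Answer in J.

-45800 J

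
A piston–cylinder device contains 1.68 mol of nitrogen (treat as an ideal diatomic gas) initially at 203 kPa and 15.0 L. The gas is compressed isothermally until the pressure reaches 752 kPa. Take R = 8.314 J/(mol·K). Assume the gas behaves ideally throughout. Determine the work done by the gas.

T₁ = P₁V₁/(nR) = 203×15.0/(1.68×8.314) = 218 K.
Isothermal: T stays 218 K; PV = const ⇒ V₂ = 4.05 L, P₂ = 752 kPa.
W = nRT ln(V₂/V₁) = 1.68×8.314×218×ln(0.270) = -3990 J.

-3990 J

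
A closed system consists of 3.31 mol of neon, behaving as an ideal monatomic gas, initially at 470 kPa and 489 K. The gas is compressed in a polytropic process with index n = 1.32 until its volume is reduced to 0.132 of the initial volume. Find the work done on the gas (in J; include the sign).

V₁ = nRT₁/P₁ = 3.31×8.314×489/470 = 28.6 L.
Polytropic n=1.32: T₂ = T₁(V₁/V₂)^(n−1) = 489×(7.58)^0.32 = 935 K; P₂ = P₁(V₁/V₂)^n = 6810 kPa.
W = (P₁V₁−P₂V₂)/(n−1) = (470×28.6−6810×3.78)/0.32 = -38300 J.
Work done on the gas = −W_by = 38300 J.

38300 J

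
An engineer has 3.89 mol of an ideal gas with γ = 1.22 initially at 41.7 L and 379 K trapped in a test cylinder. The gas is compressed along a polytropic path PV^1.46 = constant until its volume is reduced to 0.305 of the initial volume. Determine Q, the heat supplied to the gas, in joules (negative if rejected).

P₁ = nRT₁/V₁ = 3.89×8.314×379/41.7 = 294 kPa.
Polytropic n=1.46: T₂ = T₁(V₁/V₂)^(n−1) = 379×(3.28)^0.46 = 654 K; P₂ = P₁(V₁/V₂)^n = 1660 kPa.
W = (P₁V₁−P₂V₂)/(n−1) = (294×41.7−1660×12.7)/0.46 = -19400 J.
ΔU = nCvΔT = 3.89×37.8×(654−379) = 40500 J.
Q = ΔU + W = 21100 J.

21100 J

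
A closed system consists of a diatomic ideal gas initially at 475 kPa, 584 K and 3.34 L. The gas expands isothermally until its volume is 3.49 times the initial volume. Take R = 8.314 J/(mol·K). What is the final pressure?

136 kPa

Isothermal: T stays 584 K; PV = const ⇒ V₂ = 11.7 L, P₂ = 136 kPa.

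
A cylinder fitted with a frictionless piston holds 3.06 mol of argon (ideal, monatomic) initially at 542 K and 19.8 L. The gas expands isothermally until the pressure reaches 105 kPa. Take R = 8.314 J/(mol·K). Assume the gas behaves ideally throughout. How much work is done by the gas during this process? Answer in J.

P₁ = nRT₁/V₁ = 3.06×8.314×542/19.8 = 696 kPa.
Isothermal: T stays 542 K; PV = const ⇒ V₂ = 131 L, P₂ = 105 kPa.
W = nRT ln(V₂/V₁) = 3.06×8.314×542×ln(6.63) = 26100 J.

26100 J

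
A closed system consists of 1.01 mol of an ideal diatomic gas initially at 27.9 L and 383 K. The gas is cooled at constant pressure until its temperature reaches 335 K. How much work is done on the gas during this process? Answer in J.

403 J

P₁ = nRT₁/V₁ = 1.01×8.314×383/27.9 = 115 kPa.
Isobaric: P stays 115 kPa; V/T = const ⇒ T₂ = 335 K, V₂ = 24.4 L.
W = PΔV = 115×(24.4−27.9) kPa·L = -403 J.
Work done on the gas = −W_by = 403 J.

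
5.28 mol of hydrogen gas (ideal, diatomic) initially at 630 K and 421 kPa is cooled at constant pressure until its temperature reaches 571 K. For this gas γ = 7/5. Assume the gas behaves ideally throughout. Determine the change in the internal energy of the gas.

-6470 J

V₁ = nRT₁/P₁ = 5.28×8.314×630/421 = 65.7 L.
Isobaric: P stays 421 kPa; V/T = const ⇒ T₂ = 571 K, V₂ = 59.5 L.
For an ideal gas ΔU = nCvΔT with Cv = (5/2)R = 20.8 J/(mol·K).
ΔU = 5.28×20.8×(571−630) = -6470 J.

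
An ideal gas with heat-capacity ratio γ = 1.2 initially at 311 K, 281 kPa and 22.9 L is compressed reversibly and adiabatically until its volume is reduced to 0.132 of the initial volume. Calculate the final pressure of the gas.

3190 kPa

Adiabatic: TV^(γ−1) = const ⇒ T₂ = 311×(7.58)^0.200 = 466 K; PV^γ = const ⇒ P₂ = 3190 kPa.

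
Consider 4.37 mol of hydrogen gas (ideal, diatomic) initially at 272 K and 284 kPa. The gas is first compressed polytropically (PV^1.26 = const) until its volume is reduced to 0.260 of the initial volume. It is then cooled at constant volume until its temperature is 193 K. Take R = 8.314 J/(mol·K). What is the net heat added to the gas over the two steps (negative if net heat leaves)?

V₁ = nRT₁/P₁ = 4.37×8.314×272/284 = 34.8 L.
Step 1 — Polytropic n=1.26: T₂ = T₁(V₁/V₂)^(n−1) = 272×(3.85)^0.26 = 386 K; P₂ = P₁(V₁/V₂)^n = 1550 kPa.
W = (P₁V₁−P₂V₂)/(n−1) = (284×34.8−1550×9.05)/0.26 = -15900 J.
ΔU = nCvΔT = 4.37×20.8×(386−272) = 10400 J.
Q = ΔU + W = -5580 J.
State after step 1: P = 1550 kPa, V = 9.05 L, T = 386 K.
Step 2 — Isochoric: V stays 9.05 L; P/T = const ⇒ T₂ = 193 K, P₂ = 775 kPa.
W = 0 (no volume change).
ΔU = nCvΔT = 4.37×20.8×(193−386) = -17500 J.
Q = ΔU = -17500 J.
Net over both steps: W = -15900 J, Q = -23100 J, ΔU = -7180 J.

-23100 J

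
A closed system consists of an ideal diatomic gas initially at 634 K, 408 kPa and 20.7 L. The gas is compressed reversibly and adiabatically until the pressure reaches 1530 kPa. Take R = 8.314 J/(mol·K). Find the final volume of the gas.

8.05 L

Adiabatic: T₂/T₁ = (P₂/P₁)^((γ−1)/γ) ⇒ T₂ = 634×(3.75)^0.286 = 925 K; V₂ = 8.05 L.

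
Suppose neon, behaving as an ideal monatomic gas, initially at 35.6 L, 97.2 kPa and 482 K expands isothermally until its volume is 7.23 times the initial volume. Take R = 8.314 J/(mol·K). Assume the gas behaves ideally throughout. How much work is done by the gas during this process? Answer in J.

n = P₁V₁/(RT₁) = 97.2×35.6/(8.314×482) = 0.863 mol.
Isothermal: T stays 482 K; PV = const ⇒ V₂ = 257 L, P₂ = 13.4 kPa.
W = nRT ln(V₂/V₁) = 0.863×8.314×482×ln(7.23) = 6850 J.

6850 J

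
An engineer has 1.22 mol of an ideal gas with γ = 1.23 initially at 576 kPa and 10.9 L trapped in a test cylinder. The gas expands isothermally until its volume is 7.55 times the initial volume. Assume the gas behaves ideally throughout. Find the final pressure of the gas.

T₁ = P₁V₁/(nR) = 576×10.9/(1.22×8.314) = 619 K.
Isothermal: T stays 619 K; PV = const ⇒ V₂ = 82.3 L, P₂ = 76.3 kPa.

76.3 kPa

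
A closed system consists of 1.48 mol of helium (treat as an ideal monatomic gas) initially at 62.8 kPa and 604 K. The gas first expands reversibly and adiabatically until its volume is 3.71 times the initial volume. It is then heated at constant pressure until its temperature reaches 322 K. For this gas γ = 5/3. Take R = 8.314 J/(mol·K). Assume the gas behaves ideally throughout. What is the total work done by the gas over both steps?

7360 J

V₁ = nRT₁/P₁ = 1.48×8.314×604/62.8 = 118 L.
Step 1 — Adiabatic: TV^(γ−1) = const ⇒ T₂ = 604×(0.270)^0.667 = 252 K; PV^γ = const ⇒ P₂ = 7.06 kPa.
ΔU = nCvΔT = 1.48×12.5×(252−604) = -6500 J.
Q = 0 for an adiabatic process, so W = −ΔU = 6500 J.
State after step 1: P = 7.06 kPa, V = 439 L, T = 252 K.
Step 2 — Isobaric: P stays 7.06 kPa; V/T = const ⇒ T₂ = 322 K, V₂ = 561 L.
W = PΔV = 7.06×(561−439) kPa·L = 861 J.
ΔU = nCvΔT = 1.48×12.5×(322−252) = 1290 J.
Q = ΔU + W = nCpΔT = 2150 J.
Net over both steps: W = 7360 J, Q = 2150 J, ΔU = -5200 J.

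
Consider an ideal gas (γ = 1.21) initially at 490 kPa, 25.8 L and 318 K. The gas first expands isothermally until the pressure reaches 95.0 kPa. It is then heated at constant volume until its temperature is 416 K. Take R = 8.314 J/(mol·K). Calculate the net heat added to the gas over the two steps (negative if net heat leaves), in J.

39300 J

n = P₁V₁/(RT₁) = 490×25.8/(8.314×318) = 4.78 mol.
Step 1 — Isothermal: T stays 318 K; PV = const ⇒ V₂ = 133 L, P₂ = 95.0 kPa.
ΔU = 0 (ideal gas, T constant).
W = nRT ln(V₂/V₁) = 4.78×8.314×318×ln(5.16) = 20700 J.
Q = ΔU + W = 20700 J.
State after step 1: P = 95.0 kPa, V = 133 L, T = 318 K.
Step 2 — Isochoric: V stays 133 L; P/T = const ⇒ T₂ = 416 K, P₂ = 124 kPa.
W = 0 (no volume change).
ΔU = nCvΔT = 4.78×39.6×(416−318) = 18600 J.
Q = ΔU = 18600 J.
Net over both steps: W = 20700 J, Q = 39300 J, ΔU = 18600 J.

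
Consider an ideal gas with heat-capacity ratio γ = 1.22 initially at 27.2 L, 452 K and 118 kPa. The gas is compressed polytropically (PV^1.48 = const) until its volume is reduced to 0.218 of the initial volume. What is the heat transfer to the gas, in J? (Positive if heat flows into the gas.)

n = P₁V₁/(RT₁) = 118×27.2/(8.314×452) = 0.854 mol.
Polytropic n=1.48: T₂ = T₁(V₁/V₂)^(n−1) = 452×(4.59)^0.48 = 939 K; P₂ = P₁(V₁/V₂)^n = 1120 kPa.
W = (P₁V₁−P₂V₂)/(n−1) = (118×27.2−1120×5.93)/0.48 = -7200 J.
ΔU = nCvΔT = 0.854×37.8×(939−452) = 15700 J.
Q = ΔU + W = 8510 J.

8510 J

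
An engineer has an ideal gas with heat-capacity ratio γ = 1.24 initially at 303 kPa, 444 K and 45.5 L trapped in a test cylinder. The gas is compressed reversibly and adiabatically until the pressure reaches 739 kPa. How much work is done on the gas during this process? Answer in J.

n = P₁V₁/(RT₁) = 303×45.5/(8.314×444) = 3.73 mol.
Adiabatic: T₂/T₁ = (P₂/P₁)^((γ−1)/γ) ⇒ T₂ = 444×(2.44)^0.194 = 528 K; V₂ = 22.2 L.
ΔU = nCvΔT = 3.73×34.6×(528−444) = 10800 J.
Q = 0 for an adiabatic process, so W = −ΔU = -10800 J.
Work done on the gas = −W_by = 10800 J.

10800 J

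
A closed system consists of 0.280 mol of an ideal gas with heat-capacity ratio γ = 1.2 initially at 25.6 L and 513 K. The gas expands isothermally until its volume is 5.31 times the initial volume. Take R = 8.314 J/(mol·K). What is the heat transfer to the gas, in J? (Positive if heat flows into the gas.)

P₁ = nRT₁/V₁ = 0.280×8.314×513/25.6 = 46.6 kPa.
Isothermal: T stays 513 K; PV = const ⇒ V₂ = 136 L, P₂ = 8.79 kPa.
ΔU = 0 (ideal gas, T constant).
W = nRT ln(V₂/V₁) = 0.280×8.314×513×ln(5.31) = 1990 J.
Q = ΔU + W = 1990 J.

1990 J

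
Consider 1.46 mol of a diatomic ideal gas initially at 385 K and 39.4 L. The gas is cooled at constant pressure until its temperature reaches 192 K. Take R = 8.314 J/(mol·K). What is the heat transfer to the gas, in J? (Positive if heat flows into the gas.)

P₁ = nRT₁/V₁ = 1.46×8.314×385/39.4 = 119 kPa.
Isobaric: P stays 119 kPa; V/T = const ⇒ T₂ = 192 K, V₂ = 19.6 L.
W = PΔV = 119×(19.6−39.4) kPa·L = -2340 J.
ΔU = nCvΔT = 1.46×20.8×(192−385) = -5860 J.
Q = ΔU + W = nCpΔT = -8200 J.

-8200 J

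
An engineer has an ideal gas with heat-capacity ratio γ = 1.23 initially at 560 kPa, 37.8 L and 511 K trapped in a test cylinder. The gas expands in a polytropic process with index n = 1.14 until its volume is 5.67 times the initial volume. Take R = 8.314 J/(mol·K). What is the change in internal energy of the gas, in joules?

n = P₁V₁/(RT₁) = 560×37.8/(8.314×511) = 4.98 mol.
Polytropic n=1.14: T₂ = T₁(V₁/V₂)^(n−1) = 511×(0.176)^0.14 = 401 K; P₂ = P₁(V₁/V₂)^n = 77.5 kPa.
For an ideal gas ΔU = nCvΔT with Cv = R/(γ−1) = 36.1 J/(mol·K).
ΔU = 4.98×36.1×(401−511) = -19800 J.

-19800 J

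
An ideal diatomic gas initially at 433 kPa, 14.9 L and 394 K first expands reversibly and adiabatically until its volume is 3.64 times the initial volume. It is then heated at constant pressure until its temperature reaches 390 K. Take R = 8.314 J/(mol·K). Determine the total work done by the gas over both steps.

9050 J

n = P₁V₁/(RT₁) = 433×14.9/(8.314×394) = 1.97 mol.
Step 1 — Adiabatic: TV^(γ−1) = const ⇒ T₂ = 394×(0.275)^0.400 = 235 K; PV^γ = const ⇒ P₂ = 70.9 kPa.
ΔU = nCvΔT = 1.97×20.8×(235−394) = -6510 J.
Q = 0 for an adiabatic process, so W = −ΔU = 6510 J.
State after step 1: P = 70.9 kPa, V = 54.2 L, T = 235 K.
Step 2 — Isobaric: P stays 70.9 kPa; V/T = const ⇒ T₂ = 390 K, V₂ = 90.0 L.
W = PΔV = 70.9×(90.0−54.2) kPa·L = 2540 J.
ΔU = nCvΔT = 1.97×20.8×(390−235) = 6350 J.
Q = ΔU + W = nCpΔT = 8880 J.
Net over both steps: W = 9050 J, Q = 8880 J, ΔU = -164 J.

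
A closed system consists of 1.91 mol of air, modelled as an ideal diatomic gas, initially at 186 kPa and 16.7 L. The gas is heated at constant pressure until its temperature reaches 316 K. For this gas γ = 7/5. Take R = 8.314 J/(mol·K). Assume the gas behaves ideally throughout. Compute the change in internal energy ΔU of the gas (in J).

T₁ = P₁V₁/(nR) = 186×16.7/(1.91×8.314) = 196 K.
Isobaric: P stays 186 kPa; V/T = const ⇒ T₂ = 316 K, V₂ = 27.0 L.
For an ideal gas ΔU = nCvΔT with Cv = (5/2)R = 20.8 J/(mol·K).
ΔU = 1.91×20.8×(316−196) = 4780 J.

4780 J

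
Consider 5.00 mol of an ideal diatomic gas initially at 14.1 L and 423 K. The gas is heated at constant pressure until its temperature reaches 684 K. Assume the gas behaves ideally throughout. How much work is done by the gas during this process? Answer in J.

P₁ = nRT₁/V₁ = 5.00×8.314×423/14.1 = 1250 kPa.
Isobaric: P stays 1250 kPa; V/T = const ⇒ T₂ = 684 K, V₂ = 22.8 L.
W = PΔV = 1250×(22.8−14.1) kPa·L = 10800 J.

10800 J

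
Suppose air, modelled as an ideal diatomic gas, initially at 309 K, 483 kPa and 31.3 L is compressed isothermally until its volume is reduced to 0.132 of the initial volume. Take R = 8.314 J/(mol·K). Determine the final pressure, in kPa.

3660 kPa

Isothermal: T stays 309 K; PV = const ⇒ V₂ = 4.13 L, P₂ = 3660 kPa.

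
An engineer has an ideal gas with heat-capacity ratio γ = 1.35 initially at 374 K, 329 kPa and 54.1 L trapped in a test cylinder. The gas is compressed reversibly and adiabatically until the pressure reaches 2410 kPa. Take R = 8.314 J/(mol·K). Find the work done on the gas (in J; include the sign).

34400 J

n = P₁V₁/(RT₁) = 329×54.1/(8.314×374) = 5.72 mol.
Adiabatic: T₂/T₁ = (P₂/P₁)^((γ−1)/γ) ⇒ T₂ = 374×(7.33)^0.259 = 627 K; V₂ = 12.4 L.
ΔU = nCvΔT = 5.72×23.8×(627−374) = 34400 J.
Q = 0 for an adiabatic process, so W = −ΔU = -34400 J.
Work done on the gas = −W_by = 34400 J.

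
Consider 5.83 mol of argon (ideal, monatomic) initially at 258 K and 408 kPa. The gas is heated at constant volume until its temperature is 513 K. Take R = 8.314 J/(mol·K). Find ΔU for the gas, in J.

V₁ = nRT₁/P₁ = 5.83×8.314×258/408 = 30.7 L.
Isochoric: V stays 30.7 L; P/T = const ⇒ T₂ = 513 K, P₂ = 811 kPa.
For an ideal gas ΔU = nCvΔT with Cv = (3/2)R = 12.5 J/(mol·K).
ΔU = 5.83×12.5×(513−258) = 18500 J.

18500 J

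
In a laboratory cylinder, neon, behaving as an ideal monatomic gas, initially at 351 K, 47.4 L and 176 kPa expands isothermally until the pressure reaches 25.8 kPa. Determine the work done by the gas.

16000 J

n = P₁V₁/(RT₁) = 176×47.4/(8.314×351) = 2.86 mol.
Isothermal: T stays 351 K; PV = const ⇒ V₂ = 323 L, P₂ = 25.8 kPa.
W = nRT ln(V₂/V₁) = 2.86×8.314×351×ln(6.82) = 16000 J.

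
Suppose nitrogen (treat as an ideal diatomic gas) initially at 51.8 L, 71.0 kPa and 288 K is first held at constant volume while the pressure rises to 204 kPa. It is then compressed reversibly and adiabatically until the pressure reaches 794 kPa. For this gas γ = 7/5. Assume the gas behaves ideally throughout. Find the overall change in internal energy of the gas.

n = P₁V₁/(RT₁) = 71.0×51.8/(8.314×288) = 1.54 mol.
Step 1 — Isochoric: V stays 51.8 L; P/T = const ⇒ T₂ = 827 K, P₂ = 204 kPa.
W = 0 (no volume change).
ΔU = nCvΔT = 1.54×20.8×(827−288) = 17200 J.
Q = ΔU = 17200 J.
State after step 1: P = 204 kPa, V = 51.8 L, T = 827 K.
Step 2 — Adiabatic: T₂/T₁ = (P₂/P₁)^((γ−1)/γ) ⇒ T₂ = 827×(3.89)^0.286 = 1220 K; V₂ = 19.6 L.
ΔU = nCvΔT = 1.54×20.8×(1220−827) = 12500 J.
Q = 0 for an adiabatic process, so W = −ΔU = -12500 J.
Net over both steps: W = -12500 J, Q = 17200 J, ΔU = 29800 J.

29800 J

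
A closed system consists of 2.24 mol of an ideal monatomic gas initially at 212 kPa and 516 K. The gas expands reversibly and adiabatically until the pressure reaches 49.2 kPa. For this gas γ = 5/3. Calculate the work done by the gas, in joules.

6380 J

V₁ = nRT₁/P₁ = 2.24×8.314×516/212 = 45.3 L.
Adiabatic: T₂/T₁ = (P₂/P₁)^((γ−1)/γ) ⇒ T₂ = 516×(0.232)^0.400 = 288 K; V₂ = 109 L.
ΔU = nCvΔT = 2.24×12.5×(288−516) = -6380 J.
Q = 0 for an adiabatic process, so W = −ΔU = 6380 J.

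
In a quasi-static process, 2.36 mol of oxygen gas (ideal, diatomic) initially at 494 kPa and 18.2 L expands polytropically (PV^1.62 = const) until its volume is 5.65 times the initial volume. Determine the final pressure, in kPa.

T₁ = P₁V₁/(nR) = 494×18.2/(2.36×8.314) = 458 K.
Polytropic n=1.62: T₂ = T₁(V₁/V₂)^(n−1) = 458×(0.177)^0.62 = 157 K; P₂ = P₁(V₁/V₂)^n = 29.9 kPa.

29.9 kPa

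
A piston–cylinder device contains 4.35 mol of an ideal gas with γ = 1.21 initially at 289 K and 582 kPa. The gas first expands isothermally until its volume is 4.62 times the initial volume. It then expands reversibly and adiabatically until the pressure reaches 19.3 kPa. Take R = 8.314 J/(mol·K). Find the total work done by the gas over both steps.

29800 J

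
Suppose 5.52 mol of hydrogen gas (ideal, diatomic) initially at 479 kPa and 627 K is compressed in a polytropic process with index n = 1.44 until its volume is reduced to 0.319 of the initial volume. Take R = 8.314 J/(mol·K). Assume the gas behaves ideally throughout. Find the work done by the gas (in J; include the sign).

V₁ = nRT₁/P₁ = 5.52×8.314×627/479 = 60.1 L.
Polytropic n=1.44: T₂ = T₁(V₁/V₂)^(n−1) = 627×(3.13)^0.44 = 1040 K; P₂ = P₁(V₁/V₂)^n = 2480 kPa.
W = (P₁V₁−P₂V₂)/(n−1) = (479×60.1−2480×19.2)/0.44 = -42700 J.

-42700 J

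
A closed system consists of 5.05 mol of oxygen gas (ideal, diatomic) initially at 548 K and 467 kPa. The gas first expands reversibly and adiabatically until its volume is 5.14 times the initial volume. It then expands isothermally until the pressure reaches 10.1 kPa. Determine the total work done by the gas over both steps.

V₁ = nRT₁/P₁ = 5.05×8.314×548/467 = 49.3 L.
Step 1 — Adiabatic: TV^(γ−1) = const ⇒ T₂ = 548×(0.195)^0.400 = 285 K; PV^γ = const ⇒ P₂ = 47.2 kPa.
ΔU = nCvΔT = 5.05×20.8×(285−548) = -27600 J.
Q = 0 for an adiabatic process, so W = −ΔU = 27600 J.
State after step 1: P = 47.2 kPa, V = 253 L, T = 285 K.
Step 2 — Isothermal: T stays 285 K; PV = const ⇒ V₂ = 1180 L, P₂ = 10.1 kPa.
ΔU = 0 (ideal gas, T constant).
W = nRT ln(V₂/V₁) = 5.05×8.314×285×ln(4.67) = 18400 J.
Q = ΔU + W = 18400 J.
Net over both steps: W = 46100 J, Q = 18400 J, ΔU = -27600 J.

46100 J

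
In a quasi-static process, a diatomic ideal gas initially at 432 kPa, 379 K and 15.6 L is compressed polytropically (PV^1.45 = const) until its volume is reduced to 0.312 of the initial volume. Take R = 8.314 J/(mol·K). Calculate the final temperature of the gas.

Polytropic n=1.45: T₂ = T₁(V₁/V₂)^(n−1) = 379×(3.21)^0.45 = 640 K; P₂ = P₁(V₁/V₂)^n = 2340 kPa.

640 K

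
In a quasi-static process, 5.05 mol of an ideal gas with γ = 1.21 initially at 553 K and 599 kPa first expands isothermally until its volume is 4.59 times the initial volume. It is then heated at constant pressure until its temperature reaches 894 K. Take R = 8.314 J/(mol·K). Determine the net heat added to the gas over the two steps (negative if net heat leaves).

V₁ = nRT₁/P₁ = 5.05×8.314×553/599 = 38.8 L.
Step 1 — Isothermal: T stays 553 K; PV = const ⇒ V₂ = 178 L, P₂ = 131 kPa.
ΔU = 0 (ideal gas, T constant).
W = nRT ln(V₂/V₁) = 5.05×8.314×553×ln(4.59) = 35400 J.
Q = ΔU + W = 35400 J.
State after step 1: P = 131 kPa, V = 178 L, T = 553 K.
Step 2 — Isobaric: P stays 131 kPa; V/T = const ⇒ T₂ = 894 K, V₂ = 288 L.
W = PΔV = 131×(288−178) kPa·L = 14300 J.
ΔU = nCvΔT = 5.05×39.6×(894−553) = 68200 J.
Q = ΔU + W = nCpΔT = 82500 J.
Net over both steps: W = 49700 J, Q = 118000 J, ΔU = 68200 J.

118000 J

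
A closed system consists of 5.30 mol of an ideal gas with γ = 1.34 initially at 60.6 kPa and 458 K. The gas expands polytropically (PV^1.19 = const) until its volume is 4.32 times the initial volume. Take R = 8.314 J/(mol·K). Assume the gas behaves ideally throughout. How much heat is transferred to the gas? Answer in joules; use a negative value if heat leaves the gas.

11400 J

V₁ = nRT₁/P₁ = 5.30×8.314×458/60.6 = 333 L.
Polytropic n=1.19: T₂ = T₁(V₁/V₂)^(n−1) = 458×(0.231)^0.19 = 347 K; P₂ = P₁(V₁/V₂)^n = 10.6 kPa.
W = (P₁V₁−P₂V₂)/(n−1) = (60.6×333−10.6×1440)/0.19 = 25800 J.
ΔU = nCvΔT = 5.30×24.5×(347−458) = -14400 J.
Q = ΔU + W = 11400 J.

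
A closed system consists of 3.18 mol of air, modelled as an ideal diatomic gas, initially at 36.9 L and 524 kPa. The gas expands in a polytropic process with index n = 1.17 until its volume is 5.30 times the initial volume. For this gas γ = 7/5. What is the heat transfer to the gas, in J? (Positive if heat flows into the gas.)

16100 J

T₁ = P₁V₁/(nR) = 524×36.9/(3.18×8.314) = 731 K.
Polytropic n=1.17: T₂ = T₁(V₁/V₂)^(n−1) = 731×(0.189)^0.17 = 551 K; P₂ = P₁(V₁/V₂)^n = 74.5 kPa.
W = (P₁V₁−P₂V₂)/(n−1) = (524×36.9−74.5×196)/0.17 = 28100 J.
ΔU = nCvΔT = 3.18×20.8×(551−731) = -11900 J.
Q = ΔU + W = 16100 J.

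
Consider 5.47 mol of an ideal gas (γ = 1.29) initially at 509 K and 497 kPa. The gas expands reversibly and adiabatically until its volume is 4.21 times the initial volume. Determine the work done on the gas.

V₁ = nRT₁/P₁ = 5.47×8.314×509/497 = 46.6 L.
Adiabatic: TV^(γ−1) = const ⇒ T₂ = 509×(0.238)^0.290 = 335 K; PV^γ = const ⇒ P₂ = 77.8 kPa.
ΔU = nCvΔT = 5.47×28.7×(335−509) = -27200 J.
Q = 0 for an adiabatic process, so W = −ΔU = 27200 J.
Work done on the gas = −W_by = -27200 J.

-27200 J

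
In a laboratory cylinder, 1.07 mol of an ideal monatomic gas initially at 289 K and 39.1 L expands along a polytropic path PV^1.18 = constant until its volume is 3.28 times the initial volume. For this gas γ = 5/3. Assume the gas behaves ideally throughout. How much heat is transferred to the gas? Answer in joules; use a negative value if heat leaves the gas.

P₁ = nRT₁/V₁ = 1.07×8.314×289/39.1 = 65.8 kPa.
Polytropic n=1.18: T₂ = T₁(V₁/V₂)^(n−1) = 289×(0.305)^0.18 = 233 K; P₂ = P₁(V₁/V₂)^n = 16.2 kPa.
W = (P₁V₁−P₂V₂)/(n−1) = (65.8×39.1−16.2×128)/0.18 = 2750 J.
ΔU = nCvΔT = 1.07×12.5×(233−289) = -742 J.
Q = ΔU + W = 2010 J.

2010 J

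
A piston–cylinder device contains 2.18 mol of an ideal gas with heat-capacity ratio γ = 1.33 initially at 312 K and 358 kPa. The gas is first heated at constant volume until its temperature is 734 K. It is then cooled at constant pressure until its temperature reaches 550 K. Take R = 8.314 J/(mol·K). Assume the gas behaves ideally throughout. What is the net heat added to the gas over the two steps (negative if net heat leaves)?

V₁ = nRT₁/P₁ = 2.18×8.314×312/358 = 15.8 L.
Step 1 — Isochoric: V stays 15.8 L; P/T = const ⇒ T₂ = 734 K, P₂ = 842 kPa.
W = 0 (no volume change).
ΔU = nCvΔT = 2.18×25.2×(734−312) = 23200 J.
Q = ΔU = 23200 J.
State after step 1: P = 842 kPa, V = 15.8 L, T = 734 K.
Step 2 — Isobaric: P stays 842 kPa; V/T = const ⇒ T₂ = 550 K, V₂ = 11.8 L.
W = PΔV = 842×(11.8−15.8) kPa·L = -3330 J.
ΔU = nCvΔT = 2.18×25.2×(550−734) = -10100 J.
Q = ΔU + W = nCpΔT = -13400 J.
Net over both steps: W = -3330 J, Q = 9740 J, ΔU = 13100 J.

9740 J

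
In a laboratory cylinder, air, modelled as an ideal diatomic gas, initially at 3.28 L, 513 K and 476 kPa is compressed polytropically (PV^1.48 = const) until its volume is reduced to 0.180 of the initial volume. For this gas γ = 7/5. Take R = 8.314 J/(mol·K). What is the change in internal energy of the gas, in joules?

4990 J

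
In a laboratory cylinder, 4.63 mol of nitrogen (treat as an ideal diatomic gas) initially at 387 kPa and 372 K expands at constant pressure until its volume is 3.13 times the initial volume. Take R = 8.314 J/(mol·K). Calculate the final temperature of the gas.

1160 K

V₁ = nRT₁/P₁ = 4.63×8.314×372/387 = 37.0 L.
Isobaric: P stays 387 kPa; V/T = const ⇒ T₂ = 1160 K, V₂ = 116 L.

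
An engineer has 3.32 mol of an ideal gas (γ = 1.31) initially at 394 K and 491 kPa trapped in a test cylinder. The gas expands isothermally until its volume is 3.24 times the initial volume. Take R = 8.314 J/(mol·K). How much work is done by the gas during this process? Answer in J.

V₁ = nRT₁/P₁ = 3.32×8.314×394/491 = 22.1 L.
Isothermal: T stays 394 K; PV = const ⇒ V₂ = 71.8 L, P₂ = 152 kPa.
W = nRT ln(V₂/V₁) = 3.32×8.314×394×ln(3.24) = 12800 J.

12800 J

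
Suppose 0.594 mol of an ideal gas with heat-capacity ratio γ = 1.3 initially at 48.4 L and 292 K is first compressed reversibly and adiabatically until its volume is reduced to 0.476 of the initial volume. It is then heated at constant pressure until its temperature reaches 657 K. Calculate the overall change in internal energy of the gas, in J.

P₁ = nRT₁/V₁ = 0.594×8.314×292/48.4 = 29.8 kPa.
Step 1 — Adiabatic: TV^(γ−1) = const ⇒ T₂ = 292×(2.10)^0.300 = 365 K; PV^γ = const ⇒ P₂ = 78.2 kPa.
ΔU = nCvΔT = 0.594×27.7×(365−292) = 1200 J.
Q = 0 for an adiabatic process, so W = −ΔU = -1200 J.
State after step 1: P = 78.2 kPa, V = 23.0 L, T = 365 K.
Step 2 — Isobaric: P stays 78.2 kPa; V/T = const ⇒ T₂ = 657 K, V₂ = 41.5 L.
W = PΔV = 78.2×(41.5−23.0) kPa·L = 1440 J.
ΔU = nCvΔT = 0.594×27.7×(657−365) = 4810 J.
Q = ΔU + W = nCpΔT = 6250 J.
Net over both steps: W = 244 J, Q = 6250 J, ΔU = 6010 J.

6010 J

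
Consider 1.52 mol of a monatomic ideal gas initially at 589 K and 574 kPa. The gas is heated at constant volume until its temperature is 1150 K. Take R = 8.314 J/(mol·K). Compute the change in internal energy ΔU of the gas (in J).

V₁ = nRT₁/P₁ = 1.52×8.314×589/574 = 13.0 L.
Isochoric: V stays 13.0 L; P/T = const ⇒ T₂ = 1150 K, P₂ = 1120 kPa.
For an ideal gas ΔU = nCvΔT with Cv = (3/2)R = 12.5 J/(mol·K).
ΔU = 1.52×12.5×(1150−589) = 10600 J.

10600 J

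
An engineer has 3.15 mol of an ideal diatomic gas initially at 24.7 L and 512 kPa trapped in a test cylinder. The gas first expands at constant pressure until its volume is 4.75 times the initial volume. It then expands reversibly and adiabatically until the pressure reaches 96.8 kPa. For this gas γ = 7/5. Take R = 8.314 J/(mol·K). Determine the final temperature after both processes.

1430 K

T₁ = P₁V₁/(nR) = 512×24.7/(3.15×8.314) = 483 K.
Step 1 — Isobaric: P stays 512 kPa; V/T = const ⇒ T₂ = 2290 K, V₂ = 117 L.
W = PΔV = 512×(117−24.7) kPa·L = 47400 J.
ΔU = nCvΔT = 3.15×20.8×(2290−483) = 119000 J.
Q = ΔU + W = nCpΔT = 166000 J.
State after step 1: P = 512 kPa, V = 117 L, T = 2290 K.
Step 2 — Adiabatic: T₂/T₁ = (P₂/P₁)^((γ−1)/γ) ⇒ T₂ = 2290×(0.189)^0.286 = 1430 K; V₂ = 386 L.
ΔU = nCvΔT = 3.15×20.8×(1430−2290) = -56900 J.
Q = 0 for an adiabatic process, so W = −ΔU = 56900 J.
Net over both steps: W = 104000 J, Q = 166000 J, ΔU = 61700 J.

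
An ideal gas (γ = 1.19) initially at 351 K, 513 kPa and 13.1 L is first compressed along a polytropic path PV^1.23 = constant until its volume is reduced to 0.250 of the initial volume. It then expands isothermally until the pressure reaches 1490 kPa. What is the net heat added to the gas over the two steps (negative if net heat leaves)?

8220 J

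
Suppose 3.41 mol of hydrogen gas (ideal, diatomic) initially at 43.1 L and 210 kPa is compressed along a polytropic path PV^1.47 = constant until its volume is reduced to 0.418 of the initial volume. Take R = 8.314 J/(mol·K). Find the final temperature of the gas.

481 K

T₁ = P₁V₁/(nR) = 210×43.1/(3.41×8.314) = 319 K.
Polytropic n=1.47: T₂ = T₁(V₁/V₂)^(n−1) = 319×(2.39)^0.47 = 481 K; P₂ = P₁(V₁/V₂)^n = 757 kPa.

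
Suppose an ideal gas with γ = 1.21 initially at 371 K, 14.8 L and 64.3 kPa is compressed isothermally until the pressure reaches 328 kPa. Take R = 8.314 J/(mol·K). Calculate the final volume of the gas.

Isothermal: T stays 371 K; PV = const ⇒ V₂ = 2.90 L, P₂ = 328 kPa.

2.90 L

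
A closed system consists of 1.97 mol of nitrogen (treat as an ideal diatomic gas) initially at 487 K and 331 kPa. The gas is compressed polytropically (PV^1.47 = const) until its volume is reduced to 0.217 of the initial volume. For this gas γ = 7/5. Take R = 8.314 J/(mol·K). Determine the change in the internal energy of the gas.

20900 J

V₁ = nRT₁/P₁ = 1.97×8.314×487/331 = 24.1 L.
Polytropic n=1.47: T₂ = T₁(V₁/V₂)^(n−1) = 487×(4.61)^0.47 = 999 K; P₂ = P₁(V₁/V₂)^n = 3130 kPa.
For an ideal gas ΔU = nCvΔT with Cv = (5/2)R = 20.8 J/(mol·K).
ΔU = 1.97×20.8×(999−487) = 20900 J.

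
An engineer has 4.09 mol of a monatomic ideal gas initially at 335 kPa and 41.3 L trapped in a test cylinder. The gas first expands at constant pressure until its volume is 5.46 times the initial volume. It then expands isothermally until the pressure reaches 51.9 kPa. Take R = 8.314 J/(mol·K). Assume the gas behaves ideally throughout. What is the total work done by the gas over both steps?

203000 J

T₁ = P₁V₁/(nR) = 335×41.3/(4.09×8.314) = 407 K.
Step 1 — Isobaric: P stays 335 kPa; V/T = const ⇒ T₂ = 2220 K, V₂ = 225 L.
W = PΔV = 335×(225−41.3) kPa·L = 61700 J.
ΔU = nCvΔT = 4.09×12.5×(2220−407) = 92600 J.
Q = ΔU + W = nCpΔT = 154000 J.
State after step 1: P = 335 kPa, V = 225 L, T = 2220 K.
Step 2 — Isothermal: T stays 2220 K; PV = const ⇒ V₂ = 1460 L, P₂ = 51.9 kPa.
ΔU = 0 (ideal gas, T constant).
W = nRT ln(V₂/V₁) = 4.09×8.314×2220×ln(6.45) = 141000 J.
Q = ΔU + W = 141000 J.
Net over both steps: W = 203000 J, Q = 295000 J, ΔU = 92600 J.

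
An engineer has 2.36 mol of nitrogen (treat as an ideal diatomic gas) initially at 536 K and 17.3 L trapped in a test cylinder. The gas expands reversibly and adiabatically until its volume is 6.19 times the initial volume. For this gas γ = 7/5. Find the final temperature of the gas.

259 K

P₁ = nRT₁/V₁ = 2.36×8.314×536/17.3 = 608 kPa.
Adiabatic: TV^(γ−1) = const ⇒ T₂ = 536×(0.162)^0.400 = 259 K; PV^γ = const ⇒ P₂ = 47.4 kPa.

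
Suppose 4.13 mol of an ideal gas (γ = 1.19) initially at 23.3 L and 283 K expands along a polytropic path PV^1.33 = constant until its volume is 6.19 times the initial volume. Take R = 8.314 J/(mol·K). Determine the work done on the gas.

-13300 J

P₁ = nRT₁/V₁ = 4.13×8.314×283/23.3 = 417 kPa.
Polytropic n=1.33: T₂ = T₁(V₁/V₂)^(n−1) = 283×(0.162)^0.33 = 155 K; P₂ = P₁(V₁/V₂)^n = 36.9 kPa.
W = (P₁V₁−P₂V₂)/(n−1) = (417×23.3−36.9×144)/0.33 = 13300 J.
Work done on the gas = −W_by = -13300 J.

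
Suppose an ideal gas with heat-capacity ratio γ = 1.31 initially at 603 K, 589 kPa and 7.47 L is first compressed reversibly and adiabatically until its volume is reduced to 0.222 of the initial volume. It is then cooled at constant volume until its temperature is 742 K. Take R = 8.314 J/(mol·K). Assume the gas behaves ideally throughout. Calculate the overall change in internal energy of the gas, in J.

3270 J

n = P₁V₁/(RT₁) = 589×7.47/(8.314×603) = 0.878 mol.
Step 1 — Adiabatic: TV^(γ−1) = const ⇒ T₂ = 603×(4.50)^0.310 = 961 K; PV^γ = const ⇒ P₂ = 4230 kPa.
ΔU = nCvΔT = 0.878×26.8×(961−603) = 8440 J.
Q = 0 for an adiabatic process, so W = −ΔU = -8440 J.
State after step 1: P = 4230 kPa, V = 1.66 L, T = 961 K.
Step 2 — Isochoric: V stays 1.66 L; P/T = const ⇒ T₂ = 742 K, P₂ = 3260 kPa.
W = 0 (no volume change).
ΔU = nCvΔT = 0.878×26.8×(742−961) = -5170 J.
Q = ΔU = -5170 J.
Net over both steps: W = -8440 J, Q = -5170 J, ΔU = 3270 J.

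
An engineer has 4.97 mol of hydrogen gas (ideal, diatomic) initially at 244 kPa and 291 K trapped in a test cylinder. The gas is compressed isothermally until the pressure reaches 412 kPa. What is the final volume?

V₁ = nRT₁/P₁ = 4.97×8.314×291/244 = 49.3 L.
Isothermal: T stays 291 K; PV = const ⇒ V₂ = 29.2 L, P₂ = 412 kPa.

29.2 L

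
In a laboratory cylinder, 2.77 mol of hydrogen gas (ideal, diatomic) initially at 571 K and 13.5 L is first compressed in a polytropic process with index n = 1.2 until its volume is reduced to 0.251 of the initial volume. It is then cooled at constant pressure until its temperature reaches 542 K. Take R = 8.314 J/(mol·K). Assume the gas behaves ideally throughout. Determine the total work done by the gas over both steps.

-25800 J

P₁ = nRT₁/V₁ = 2.77×8.314×571/13.5 = 974 kPa.
Step 1 — Polytropic n=1.2: T₂ = T₁(V₁/V₂)^(n−1) = 571×(3.98)^0.20 = 753 K; P₂ = P₁(V₁/V₂)^n = 5120 kPa.
W = (P₁V₁−P₂V₂)/(n−1) = (974×13.5−5120×3.39)/0.20 = -20900 J.
ΔU = nCvΔT = 2.77×20.8×(753−571) = 10500 J.
Q = ΔU + W = -10500 J.
State after step 1: P = 5120 kPa, V = 3.39 L, T = 753 K.
Step 2 — Isobaric: P stays 5120 kPa; V/T = const ⇒ T₂ = 542 K, V₂ = 2.44 L.
W = PΔV = 5120×(2.44−3.39) kPa·L = -4860 J.
ΔU = nCvΔT = 2.77×20.8×(542−753) = -12100 J.
Q = ΔU + W = nCpΔT = -17000 J.
Net over both steps: W = -25800 J, Q = -27500 J, ΔU = -1670 J.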